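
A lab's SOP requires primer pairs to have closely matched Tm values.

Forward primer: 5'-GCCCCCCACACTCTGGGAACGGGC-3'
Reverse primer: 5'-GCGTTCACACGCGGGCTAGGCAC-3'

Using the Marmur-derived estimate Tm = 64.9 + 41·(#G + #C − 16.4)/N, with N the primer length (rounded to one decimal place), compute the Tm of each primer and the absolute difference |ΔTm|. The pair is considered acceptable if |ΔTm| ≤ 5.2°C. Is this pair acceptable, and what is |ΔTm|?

|ΔTm| = 3.4°C; the pair is acceptable.

Forward: G+C = 18, N = 24 → Tm = 64.9 + 41·(18 − 16.4)/24 = 67.6°C.
Reverse: G+C = 16, N = 23 → Tm = 64.9 + 41·(16 − 16.4)/23 = 64.2°C.
|ΔTm| = |67.6 − 64.2| = 3.4°C, ≤ 5.2°C.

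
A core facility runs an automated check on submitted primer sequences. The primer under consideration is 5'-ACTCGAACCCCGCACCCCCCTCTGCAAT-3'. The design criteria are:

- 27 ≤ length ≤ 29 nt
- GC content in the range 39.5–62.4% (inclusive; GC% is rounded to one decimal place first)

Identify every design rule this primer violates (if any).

Base counts: A=6, T=4, G=3, C=15 (length 28).
length: length 28 ✓
GC content: GC 18/28 = 64.3%, outside 39.5–62.4% ✗

Fails: GC content.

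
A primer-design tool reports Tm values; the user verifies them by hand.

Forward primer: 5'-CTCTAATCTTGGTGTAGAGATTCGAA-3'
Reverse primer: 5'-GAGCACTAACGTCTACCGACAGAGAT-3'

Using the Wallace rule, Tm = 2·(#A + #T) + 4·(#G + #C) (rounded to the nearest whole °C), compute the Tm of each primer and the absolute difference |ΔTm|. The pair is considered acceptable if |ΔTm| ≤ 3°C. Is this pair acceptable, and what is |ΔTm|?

|ΔTm| = 6°C; the pair is not acceptable.

Forward: A=7 T=9 G=6 C=4 → Tm = 2·16 + 4·10 = 72°C.
Reverse: A=9 T=4 G=6 C=7 → Tm = 2·13 + 4·13 = 78°C.
|ΔTm| = |72 − 78| = 6°C, > 3°C.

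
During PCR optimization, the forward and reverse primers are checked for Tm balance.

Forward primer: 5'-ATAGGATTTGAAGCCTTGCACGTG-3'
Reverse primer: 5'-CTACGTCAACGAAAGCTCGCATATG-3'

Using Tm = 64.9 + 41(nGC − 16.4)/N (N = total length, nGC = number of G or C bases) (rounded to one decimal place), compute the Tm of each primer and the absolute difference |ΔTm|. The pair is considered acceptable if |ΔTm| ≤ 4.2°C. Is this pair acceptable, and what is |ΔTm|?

|ΔTm| = 2.0°C; the pair is acceptable.

Forward: G+C = 11, N = 24 → Tm = 64.9 + 41·(11 − 16.4)/24 = 55.7°C.
Reverse: G+C = 12, N = 25 → Tm = 64.9 + 41·(12 − 16.4)/25 = 57.7°C.
|ΔTm| = |55.7 − 57.7| = 2.0°C, ≤ 4.2°C.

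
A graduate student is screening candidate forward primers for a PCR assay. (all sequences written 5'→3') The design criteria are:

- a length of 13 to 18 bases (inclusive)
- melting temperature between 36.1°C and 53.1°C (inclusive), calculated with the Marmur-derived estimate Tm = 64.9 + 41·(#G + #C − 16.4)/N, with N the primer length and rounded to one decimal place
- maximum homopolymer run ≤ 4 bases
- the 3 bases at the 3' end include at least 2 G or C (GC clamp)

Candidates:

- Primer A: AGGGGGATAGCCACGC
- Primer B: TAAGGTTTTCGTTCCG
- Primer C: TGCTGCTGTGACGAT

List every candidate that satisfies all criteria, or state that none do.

Primer B only.

Primer A (16 nt, A=4 T=1 G=7 C=4): length 16 ✓; Tm = 64.9 + 41·(11 − 16.4)/16 = 51.1°C ✓; longest run = 5, exceeds 4 ✗; 3' end CGC has 3 G/C ✓ — fails.
Primer B (16 nt, A=2 T=7 G=4 C=3): length 16 ✓; Tm = 64.9 + 41·(7 − 16.4)/16 = 40.8°C ✓; longest run = 4 ✓; 3' end CCG has 3 G/C ✓ — passes.
Primer C (15 nt, A=2 T=5 G=5 C=3): length 15 ✓; Tm = 64.9 + 41·(8 − 16.4)/15 = 41.9°C ✓; longest run = 1 ✓; 3' end GAT has 1 G/C, need ≥2 ✗ — fails.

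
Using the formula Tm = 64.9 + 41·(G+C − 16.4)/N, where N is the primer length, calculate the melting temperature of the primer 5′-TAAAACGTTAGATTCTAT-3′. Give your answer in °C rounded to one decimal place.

Base counts: A=7, T=7, G=2, C=2; G+C = 4, N = 18.
Tm = 64.9 + 41·(4 − 16.4)/18 = 64.9 + -508.40/18 = 36.7°C.

36.7°C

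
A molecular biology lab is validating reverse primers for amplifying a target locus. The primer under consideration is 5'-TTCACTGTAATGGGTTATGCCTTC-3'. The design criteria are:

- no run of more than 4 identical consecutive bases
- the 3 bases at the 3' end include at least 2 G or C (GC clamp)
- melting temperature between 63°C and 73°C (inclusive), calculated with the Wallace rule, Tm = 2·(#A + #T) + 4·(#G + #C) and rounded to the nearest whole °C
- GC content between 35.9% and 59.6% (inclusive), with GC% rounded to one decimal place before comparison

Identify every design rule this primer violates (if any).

Base counts: A=4, T=10, G=5, C=5 (length 24).
homopolymer run: longest run = 3 ✓
GC clamp: 3' end TTC has 1 G/C, need ≥2 ✗
Tm: Tm = 2·14 + 4·10 = 68°C ✓
GC content: GC 10/24 = 41.7% ✓

Fails: GC clamp.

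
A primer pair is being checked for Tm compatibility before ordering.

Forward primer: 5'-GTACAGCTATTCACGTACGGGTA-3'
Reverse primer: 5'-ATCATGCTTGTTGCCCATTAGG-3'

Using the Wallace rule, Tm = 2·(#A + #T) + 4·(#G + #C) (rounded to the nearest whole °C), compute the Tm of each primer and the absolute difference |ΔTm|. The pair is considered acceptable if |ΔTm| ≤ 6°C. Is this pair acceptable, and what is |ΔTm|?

|ΔTm| = 4°C; the pair is acceptable.

Forward: A=6 T=6 G=6 C=5 → Tm = 2·12 + 4·11 = 68°C.
Reverse: A=4 T=8 G=5 C=5 → Tm = 2·12 + 4·10 = 64°C.
|ΔTm| = |68 − 64| = 4°C, ≤ 6°C.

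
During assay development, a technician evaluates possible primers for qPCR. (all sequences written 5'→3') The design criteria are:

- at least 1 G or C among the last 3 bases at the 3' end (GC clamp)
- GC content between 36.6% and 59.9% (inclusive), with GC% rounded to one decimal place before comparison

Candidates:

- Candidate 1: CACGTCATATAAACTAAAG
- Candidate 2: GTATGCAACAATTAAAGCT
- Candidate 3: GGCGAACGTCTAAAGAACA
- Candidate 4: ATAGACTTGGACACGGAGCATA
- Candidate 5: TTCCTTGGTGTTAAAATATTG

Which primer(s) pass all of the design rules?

Candidate 1 (19 nt, A=9 T=4 G=2 C=4): 3' end AAG has 1 G/C ✓; GC 6/19 = 31.6%, outside 36.6–59.9% ✗ — fails.
Candidate 2 (19 nt, A=8 T=5 G=3 C=3): 3' end GCT has 2 G/C ✓; GC 6/19 = 31.6%, outside 36.6–59.9% ✗ — fails.
Candidate 3 (19 nt, A=8 T=2 G=5 C=4): 3' end ACA has 1 G/C ✓; GC 9/19 = 47.4% ✓ — passes.
Candidate 4 (22 nt, A=8 T=4 G=6 C=4): 3' end ATA has 0 G/C, need ≥1 ✗; GC 10/22 = 45.5% ✓ — fails.
Candidate 5 (21 nt, A=5 T=10 G=4 C=2): 3' end TTG has 1 G/C ✓; GC 6/21 = 28.6%, outside 36.6–59.9% ✗ — fails.

Candidate 3 only.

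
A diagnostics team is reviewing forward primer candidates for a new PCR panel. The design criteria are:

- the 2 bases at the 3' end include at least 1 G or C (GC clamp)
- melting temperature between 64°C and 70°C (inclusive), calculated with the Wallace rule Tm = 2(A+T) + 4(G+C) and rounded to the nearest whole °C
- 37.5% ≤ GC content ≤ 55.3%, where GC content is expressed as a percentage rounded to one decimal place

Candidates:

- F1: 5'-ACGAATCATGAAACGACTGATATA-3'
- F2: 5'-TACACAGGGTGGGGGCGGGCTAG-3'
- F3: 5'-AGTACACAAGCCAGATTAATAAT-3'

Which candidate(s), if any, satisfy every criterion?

F1 (24 nt, A=11 T=5 G=4 C=4): 3' end TA has 0 G/C, need ≥1 ✗; Tm = 2·16 + 4·8 = 64°C ✓; GC 8/24 = 33.3%, outside 37.5–55.3% ✗ — fails.
F2 (23 nt, A=4 T=3 G=12 C=4): 3' end AG has 1 G/C ✓; Tm = 2·7 + 4·16 = 78°C, outside 64–70°C ✗; GC 16/23 = 69.6%, outside 37.5–55.3% ✗ — fails.
F3 (23 nt, A=11 T=5 G=3 C=4): 3' end AT has 0 G/C, need ≥1 ✗; Tm = 2·16 + 4·7 = 60°C, outside 64–70°C ✗; GC 7/23 = 30.4%, outside 37.5–55.3% ✗ — fails.

None of the candidates satisfy all criteria.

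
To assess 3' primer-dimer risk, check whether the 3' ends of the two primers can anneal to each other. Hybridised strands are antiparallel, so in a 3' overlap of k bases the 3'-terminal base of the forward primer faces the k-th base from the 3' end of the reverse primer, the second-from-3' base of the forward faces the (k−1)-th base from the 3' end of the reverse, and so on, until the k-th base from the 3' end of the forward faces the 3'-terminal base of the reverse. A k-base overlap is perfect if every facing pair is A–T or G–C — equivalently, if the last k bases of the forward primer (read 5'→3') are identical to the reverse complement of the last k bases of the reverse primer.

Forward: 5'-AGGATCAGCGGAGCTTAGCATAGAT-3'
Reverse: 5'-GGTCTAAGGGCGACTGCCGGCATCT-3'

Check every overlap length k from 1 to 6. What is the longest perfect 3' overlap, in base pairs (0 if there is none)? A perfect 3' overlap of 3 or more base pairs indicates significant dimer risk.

Longest perfect overlap: 4 complementary base pairs; significant dimer risk (threshold 3).

Last 6 bases (5'→3') — forward …ATAGAT, reverse …GCATCT.
Reverse complement of the reverse primer's last 6 bases: AGATGC; its first k bases are the reverse complement of the reverse primer's last k bases, so a perfect k-base overlap needs the forward primer's last k bases to equal them.
Comparing (forward last k vs required): k=1: T vs A ✗; k=2: AT vs AG ✗; k=3: GAT vs AGA ✗; k=4: AGAT vs AGAT ✓; k=5: TAGAT vs AGATG ✗; k=6: ATAGAT vs AGATGC ✗.
Only k = 4 is perfect, so the longest perfect 3' overlap is 4.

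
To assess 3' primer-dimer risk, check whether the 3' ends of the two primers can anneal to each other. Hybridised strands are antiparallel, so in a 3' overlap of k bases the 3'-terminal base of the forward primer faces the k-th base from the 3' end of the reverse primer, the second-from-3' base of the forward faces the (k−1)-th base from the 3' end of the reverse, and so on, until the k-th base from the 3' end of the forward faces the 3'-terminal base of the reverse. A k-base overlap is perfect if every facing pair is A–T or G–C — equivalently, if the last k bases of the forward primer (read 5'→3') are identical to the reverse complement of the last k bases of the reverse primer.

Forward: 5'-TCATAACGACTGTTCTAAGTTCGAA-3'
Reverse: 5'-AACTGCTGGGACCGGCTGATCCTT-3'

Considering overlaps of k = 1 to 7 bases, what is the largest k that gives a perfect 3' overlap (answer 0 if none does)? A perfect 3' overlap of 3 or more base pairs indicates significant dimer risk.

Last 7 bases (5'→3') — forward …GTTCGAA, reverse …GATCCTT.
Reverse complement of the reverse primer's last 7 bases: AAGGATC; its first k bases are the reverse complement of the reverse primer's last k bases, so a perfect k-base overlap needs the forward primer's last k bases to equal them.
Comparing (forward last k vs required): k=1: A vs A ✓; k=2: AA vs AA ✓; k=3: GAA vs AAG ✗; k=4: CGAA vs AAGG ✗; k=5: TCGAA vs AAGGA ✗; k=6: TTCGAA vs AAGGAT ✗; k=7: GTTCGAA vs AAGGATC ✗.
Perfect overlaps at k = 1, 2; the largest is 2.

Longest perfect overlap: 2 complementary base pairs; below the dimer-risk threshold (threshold 3).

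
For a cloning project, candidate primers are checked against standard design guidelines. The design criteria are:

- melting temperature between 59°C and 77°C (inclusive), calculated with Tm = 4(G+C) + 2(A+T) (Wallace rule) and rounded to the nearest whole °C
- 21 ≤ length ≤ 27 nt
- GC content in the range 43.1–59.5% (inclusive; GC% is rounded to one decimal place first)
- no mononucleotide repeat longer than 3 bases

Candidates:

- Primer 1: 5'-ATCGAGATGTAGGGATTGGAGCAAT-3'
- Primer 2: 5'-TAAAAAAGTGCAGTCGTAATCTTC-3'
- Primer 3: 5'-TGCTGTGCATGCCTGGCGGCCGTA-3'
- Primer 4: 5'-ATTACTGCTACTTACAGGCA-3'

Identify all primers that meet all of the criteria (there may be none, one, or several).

Primer 1 only.

Primer 1 (25 nt, A=8 T=6 G=9 C=2): Tm = 2·14 + 4·11 = 72°C ✓; length 25 ✓; GC 11/25 = 44.0% ✓; longest run = 3 ✓ — passes.
Primer 2 (24 nt, A=9 T=7 G=4 C=4): Tm = 2·16 + 4·8 = 64°C ✓; length 24 ✓; GC 8/24 = 33.3%, outside 43.1–59.5% ✗; longest run = 6, exceeds 3 ✗ — fails.
Primer 3 (24 nt, A=2 T=6 G=9 C=7): Tm = 2·8 + 4·16 = 80°C, outside 59–77°C ✗; length 24 ✓; GC 16/24 = 66.7%, outside 43.1–59.5% ✗; longest run = 2 ✓ — fails.
Primer 4 (20 nt, A=6 T=6 G=3 C=5): Tm = 2·12 + 4·8 = 56°C, outside 59–77°C ✗; length 20, outside 21–27 ✗; GC 8/20 = 40.0%, outside 43.1–59.5% ✗; longest run = 2 ✓ — fails.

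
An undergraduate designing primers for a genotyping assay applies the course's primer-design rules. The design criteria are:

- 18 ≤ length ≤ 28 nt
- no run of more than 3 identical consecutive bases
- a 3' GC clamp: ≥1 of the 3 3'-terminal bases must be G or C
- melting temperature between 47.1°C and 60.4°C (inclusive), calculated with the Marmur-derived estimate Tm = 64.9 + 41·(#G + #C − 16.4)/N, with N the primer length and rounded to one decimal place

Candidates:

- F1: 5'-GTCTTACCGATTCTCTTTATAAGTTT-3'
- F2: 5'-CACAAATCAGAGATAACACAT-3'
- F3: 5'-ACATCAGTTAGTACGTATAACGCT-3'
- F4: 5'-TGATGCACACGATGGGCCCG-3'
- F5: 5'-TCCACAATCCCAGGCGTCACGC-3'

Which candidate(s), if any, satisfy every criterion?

F3, F4 and F5.

F1 (26 nt, A=5 T=13 G=3 C=5): length 26 ✓; longest run = 3 ✓; 3' end TTT has 0 G/C, need ≥1 ✗; Tm = 64.9 + 41·(8 − 16.4)/26 = 51.7°C ✓ — fails.
F2 (21 nt, A=11 T=3 G=2 C=5): length 21 ✓; longest run = 3 ✓; 3' end CAT has 1 G/C ✓; Tm = 64.9 + 41·(7 − 16.4)/21 = 46.5°C, outside 47.1–60.4°C ✗ — fails.
F3 (24 nt, A=8 T=7 G=4 C=5): length 24 ✓; longest run = 2 ✓; 3' end GCT has 2 G/C ✓; Tm = 64.9 + 41·(9 − 16.4)/24 = 52.3°C ✓ — passes.
F4 (20 nt, A=4 T=3 G=7 C=6): length 20 ✓; longest run = 3 ✓; 3' end CCG has 3 G/C ✓; Tm = 64.9 + 41·(13 − 16.4)/20 = 57.9°C ✓ — passes.
F5 (22 nt, A=5 T=3 G=4 C=10): length 22 ✓; longest run = 3 ✓; 3' end CGC has 3 G/C ✓; Tm = 64.9 + 41·(14 − 16.4)/22 = 60.4°C ✓ — passes.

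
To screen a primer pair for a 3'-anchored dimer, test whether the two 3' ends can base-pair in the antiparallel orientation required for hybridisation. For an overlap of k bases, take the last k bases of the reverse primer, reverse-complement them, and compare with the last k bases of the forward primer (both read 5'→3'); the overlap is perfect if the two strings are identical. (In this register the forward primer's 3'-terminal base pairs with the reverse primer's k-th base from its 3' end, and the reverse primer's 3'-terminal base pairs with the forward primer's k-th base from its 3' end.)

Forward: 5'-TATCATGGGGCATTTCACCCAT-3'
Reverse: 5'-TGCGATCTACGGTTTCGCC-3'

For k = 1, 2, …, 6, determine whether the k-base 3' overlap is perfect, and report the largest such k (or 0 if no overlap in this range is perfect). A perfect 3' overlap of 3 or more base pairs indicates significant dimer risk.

Longest perfect overlap: 0 complementary base pairs; below the dimer-risk threshold (threshold 3).

Last 6 bases (5'→3') — forward …ACCCAT, reverse …TTCGCC.
Reverse complement of the reverse primer's last 6 bases: GGCGAA; its first k bases are the reverse complement of the reverse primer's last k bases, so a perfect k-base overlap needs the forward primer's last k bases to equal them.
Comparing (forward last k vs required): k=1: T vs G ✗; k=2: AT vs GG ✗; k=3: CAT vs GGC ✗; k=4: CCAT vs GGCG ✗; k=5: CCCAT vs GGCGA ✗; k=6: ACCCAT vs GGCGAA ✗.
No overlap length from 1 to 6 is perfect, so the longest perfect 3' overlap is 0.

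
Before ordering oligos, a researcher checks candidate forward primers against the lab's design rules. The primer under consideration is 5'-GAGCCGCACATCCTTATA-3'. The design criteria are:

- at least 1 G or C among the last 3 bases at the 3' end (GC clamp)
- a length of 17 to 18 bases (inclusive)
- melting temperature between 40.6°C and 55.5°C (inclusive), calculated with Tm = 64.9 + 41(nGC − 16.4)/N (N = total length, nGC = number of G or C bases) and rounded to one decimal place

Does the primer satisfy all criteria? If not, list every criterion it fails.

Base counts: A=5, T=4, G=3, C=6 (length 18).
GC clamp: 3' end ATA has 0 G/C, need ≥1 ✗
length: length 18 ✓
Tm: Tm = 64.9 + 41·(9 − 16.4)/18 = 48.0°C ✓

Fails: GC clamp.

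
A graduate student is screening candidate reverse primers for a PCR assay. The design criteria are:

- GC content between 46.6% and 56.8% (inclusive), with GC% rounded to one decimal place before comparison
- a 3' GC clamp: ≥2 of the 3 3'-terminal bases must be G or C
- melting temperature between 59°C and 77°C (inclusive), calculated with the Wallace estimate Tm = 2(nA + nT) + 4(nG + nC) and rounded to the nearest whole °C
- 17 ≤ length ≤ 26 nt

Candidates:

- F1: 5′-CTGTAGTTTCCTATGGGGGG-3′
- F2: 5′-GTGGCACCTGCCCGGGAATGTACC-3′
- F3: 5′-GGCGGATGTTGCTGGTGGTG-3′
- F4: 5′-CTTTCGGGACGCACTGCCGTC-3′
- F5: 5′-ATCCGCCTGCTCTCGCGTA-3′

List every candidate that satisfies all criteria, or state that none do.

F1 (20 nt, A=2 T=7 G=8 C=3): GC 11/20 = 55.0% ✓; 3' end GGG has 3 G/C ✓; Tm = 2·9 + 4·11 = 62°C ✓; length 20 ✓ — passes.
F2 (24 nt, A=4 T=4 G=8 C=8): GC 16/24 = 66.7%, outside 46.6–56.8% ✗; 3' end ACC has 2 G/C ✓; Tm = 2·8 + 4·16 = 80°C, outside 59–77°C ✗; length 24 ✓ — fails.
F3 (20 nt, A=1 T=6 G=11 C=2): GC 13/20 = 65.0%, outside 46.6–56.8% ✗; 3' end GTG has 2 G/C ✓; Tm = 2·7 + 4·13 = 66°C ✓; length 20 ✓ — fails.
F4 (21 nt, A=2 T=5 G=6 C=8): GC 14/21 = 66.7%, outside 46.6–56.8% ✗; 3' end GTC has 2 G/C ✓; Tm = 2·7 + 4·14 = 70°C ✓; length 21 ✓ — fails.
F5 (19 nt, A=2 T=5 G=4 C=8): GC 12/19 = 63.2%, outside 46.6–56.8% ✗; 3' end GTA has 1 G/C, need ≥2 ✗; Tm = 2·7 + 4·12 = 62°C ✓; length 19 ✓ — fails.

F1 only.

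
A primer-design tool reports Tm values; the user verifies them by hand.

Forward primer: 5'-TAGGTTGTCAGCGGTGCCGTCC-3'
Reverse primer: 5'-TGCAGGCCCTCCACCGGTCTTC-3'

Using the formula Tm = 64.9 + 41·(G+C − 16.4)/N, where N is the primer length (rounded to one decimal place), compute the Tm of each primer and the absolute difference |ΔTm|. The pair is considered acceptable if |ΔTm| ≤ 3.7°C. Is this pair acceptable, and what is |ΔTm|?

Forward: G+C = 14, N = 22 → Tm = 64.9 + 41·(14 − 16.4)/22 = 60.4°C.
Reverse: G+C = 15, N = 22 → Tm = 64.9 + 41·(15 − 16.4)/22 = 62.3°C.
|ΔTm| = |60.4 − 62.3| = 1.9°C, ≤ 3.7°C.

|ΔTm| = 1.9°C; the pair is acceptable.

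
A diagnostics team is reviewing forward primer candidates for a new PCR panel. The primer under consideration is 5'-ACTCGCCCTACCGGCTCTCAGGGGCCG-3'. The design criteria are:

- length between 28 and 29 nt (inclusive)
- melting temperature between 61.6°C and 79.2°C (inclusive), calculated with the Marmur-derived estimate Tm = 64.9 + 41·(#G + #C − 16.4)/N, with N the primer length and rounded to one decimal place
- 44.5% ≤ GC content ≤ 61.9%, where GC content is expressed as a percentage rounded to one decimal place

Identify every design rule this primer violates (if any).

Fails: length, GC content.

Base counts: A=3, T=4, G=8, C=12 (length 27).
length: length 27, outside 28–29 ✗
Tm: Tm = 64.9 + 41·(20 − 16.4)/27 = 70.4°C ✓
GC content: GC 20/27 = 74.1%, outside 44.5–61.9% ✗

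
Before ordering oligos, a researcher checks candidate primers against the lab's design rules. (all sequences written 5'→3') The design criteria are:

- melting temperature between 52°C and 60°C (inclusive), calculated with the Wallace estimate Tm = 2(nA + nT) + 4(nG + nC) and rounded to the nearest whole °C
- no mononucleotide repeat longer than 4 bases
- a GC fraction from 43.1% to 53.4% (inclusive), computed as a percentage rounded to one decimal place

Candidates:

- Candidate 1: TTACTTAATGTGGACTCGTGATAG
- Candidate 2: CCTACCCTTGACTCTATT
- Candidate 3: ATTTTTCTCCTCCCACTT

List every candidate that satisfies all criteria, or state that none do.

Candidate 2 only.

Candidate 1 (24 nt, A=6 T=9 G=6 C=3): Tm = 2·15 + 4·9 = 66°C, outside 52–60°C ✗; longest run = 2 ✓; GC 9/24 = 37.5%, outside 43.1–53.4% ✗ — fails.
Candidate 2 (18 nt, A=3 T=7 G=1 C=7): Tm = 2·10 + 4·8 = 52°C ✓; longest run = 3 ✓; GC 8/18 = 44.4% ✓ — passes.
Candidate 3 (18 nt, A=2 T=9 G=0 C=7): Tm = 2·11 + 4·7 = 50°C, outside 52–60°C ✗; longest run = 5, exceeds 4 ✗; GC 7/18 = 38.9%, outside 43.1–53.4% ✗ — fails.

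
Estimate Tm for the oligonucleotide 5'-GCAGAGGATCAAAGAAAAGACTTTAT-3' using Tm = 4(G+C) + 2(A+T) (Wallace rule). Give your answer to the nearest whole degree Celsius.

Base counts: A=12, T=5, G=6, C=3 (length 26).
Tm = 2·(12+5) + 4·(6+3) = 2·17 + 4·9 = 34 + 36 = 70°C.

70°C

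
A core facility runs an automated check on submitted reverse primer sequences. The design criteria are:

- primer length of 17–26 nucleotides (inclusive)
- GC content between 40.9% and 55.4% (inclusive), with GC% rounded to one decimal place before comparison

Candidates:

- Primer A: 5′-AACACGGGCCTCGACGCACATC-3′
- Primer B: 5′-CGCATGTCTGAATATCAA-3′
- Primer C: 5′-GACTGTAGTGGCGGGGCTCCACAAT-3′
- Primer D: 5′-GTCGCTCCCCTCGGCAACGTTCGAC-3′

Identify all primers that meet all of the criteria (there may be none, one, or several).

None of the candidates satisfy all criteria.

Primer A (22 nt, A=6 T=2 G=5 C=9): length 22 ✓; GC 14/22 = 63.6%, outside 40.9–55.4% ✗ — fails.
Primer B (18 nt, A=6 T=5 G=3 C=4): length 18 ✓; GC 7/18 = 38.9%, outside 40.9–55.4% ✗ — fails.
Primer C (25 nt, A=5 T=5 G=9 C=6): length 25 ✓; GC 15/25 = 60.0%, outside 40.9–55.4% ✗ — fails.
Primer D (25 nt, A=3 T=5 G=6 C=11): length 25 ✓; GC 17/25 = 68.0%, outside 40.9–55.4% ✗ — fails.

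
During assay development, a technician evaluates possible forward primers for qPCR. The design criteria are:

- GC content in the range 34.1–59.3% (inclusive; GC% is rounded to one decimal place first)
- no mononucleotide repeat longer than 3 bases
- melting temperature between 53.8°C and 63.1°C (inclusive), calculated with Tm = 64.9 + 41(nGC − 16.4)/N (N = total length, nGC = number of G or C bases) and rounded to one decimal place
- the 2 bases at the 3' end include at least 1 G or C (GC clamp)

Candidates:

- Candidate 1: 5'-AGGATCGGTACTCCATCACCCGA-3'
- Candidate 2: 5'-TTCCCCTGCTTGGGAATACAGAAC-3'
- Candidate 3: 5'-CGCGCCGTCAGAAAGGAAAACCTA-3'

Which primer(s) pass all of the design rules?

Candidate 1 only.

Candidate 1 (23 nt, A=6 T=4 G=5 C=8): GC 13/23 = 56.5% ✓; longest run = 3 ✓; Tm = 64.9 + 41·(13 − 16.4)/23 = 58.8°C ✓; 3' end GA has 1 G/C ✓ — passes.
Candidate 2 (24 nt, A=6 T=6 G=5 C=7): GC 12/24 = 50.0% ✓; longest run = 4, exceeds 3 ✗; Tm = 64.9 + 41·(12 − 16.4)/24 = 57.4°C ✓; 3' end AC has 1 G/C ✓ — fails.
Candidate 3 (24 nt, A=9 T=2 G=6 C=7): GC 13/24 = 54.2% ✓; longest run = 4, exceeds 3 ✗; Tm = 64.9 + 41·(13 − 16.4)/24 = 59.1°C ✓; 3' end TA has 0 G/C, need ≥1 ✗ — fails.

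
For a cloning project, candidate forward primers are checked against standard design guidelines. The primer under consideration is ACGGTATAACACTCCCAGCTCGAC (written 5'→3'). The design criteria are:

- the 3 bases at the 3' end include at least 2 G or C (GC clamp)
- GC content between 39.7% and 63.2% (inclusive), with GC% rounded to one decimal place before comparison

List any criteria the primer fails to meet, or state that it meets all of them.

Meets all criteria.

Base counts: A=7, T=4, G=4, C=9 (length 24).
GC clamp: 3' end GAC has 2 G/C ✓
GC content: GC 13/24 = 54.2% ✓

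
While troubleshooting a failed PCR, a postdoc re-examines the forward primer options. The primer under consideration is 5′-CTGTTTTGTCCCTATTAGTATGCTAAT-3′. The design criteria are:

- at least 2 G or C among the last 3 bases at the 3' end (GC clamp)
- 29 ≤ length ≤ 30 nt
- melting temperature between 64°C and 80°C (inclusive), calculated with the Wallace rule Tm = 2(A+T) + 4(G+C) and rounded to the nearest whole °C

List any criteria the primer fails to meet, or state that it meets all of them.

Base counts: A=5, T=13, G=4, C=5 (length 27).
GC clamp: 3' end AAT has 0 G/C, need ≥2 ✗
length: length 27, outside 29–30 ✗
Tm: Tm = 2·18 + 4·9 = 72°C ✓

Fails: GC clamp, length.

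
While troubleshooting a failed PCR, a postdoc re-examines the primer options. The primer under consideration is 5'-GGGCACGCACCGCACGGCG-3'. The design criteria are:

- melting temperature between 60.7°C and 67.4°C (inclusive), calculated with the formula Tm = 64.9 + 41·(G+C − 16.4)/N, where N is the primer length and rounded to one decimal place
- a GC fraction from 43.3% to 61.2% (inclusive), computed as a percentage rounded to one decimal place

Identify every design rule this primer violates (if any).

Fails: GC content.

Base counts: A=3, T=0, G=8, C=8 (length 19).
Tm: Tm = 64.9 + 41·(16 − 16.4)/19 = 64.0°C ✓
GC content: GC 16/19 = 84.2%, outside 43.3–61.2% ✗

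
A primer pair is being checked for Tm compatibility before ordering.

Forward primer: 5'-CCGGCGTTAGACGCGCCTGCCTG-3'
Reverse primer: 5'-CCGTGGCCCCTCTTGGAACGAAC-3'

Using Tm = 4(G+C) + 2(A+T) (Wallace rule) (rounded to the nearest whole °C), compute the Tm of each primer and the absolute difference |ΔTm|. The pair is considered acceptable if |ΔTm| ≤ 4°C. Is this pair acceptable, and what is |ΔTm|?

Forward: A=2 T=4 G=8 C=9 → Tm = 2·6 + 4·17 = 80°C.
Reverse: A=4 T=4 G=6 C=9 → Tm = 2·8 + 4·15 = 76°C.
|ΔTm| = |80 − 76| = 4°C, ≤ 4°C.

|ΔTm| = 4°C; the pair is acceptable.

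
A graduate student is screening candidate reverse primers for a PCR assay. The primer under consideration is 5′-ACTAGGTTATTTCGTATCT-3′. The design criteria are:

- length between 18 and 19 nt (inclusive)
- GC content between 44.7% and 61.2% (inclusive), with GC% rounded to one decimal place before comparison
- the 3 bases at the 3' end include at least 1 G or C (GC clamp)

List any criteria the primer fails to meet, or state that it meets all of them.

Fails: GC content.

Base counts: A=4, T=9, G=3, C=3 (length 19).
length: length 19 ✓
GC content: GC 6/19 = 31.6%, outside 44.7–61.2% ✗
GC clamp: 3' end TCT has 1 G/C ✓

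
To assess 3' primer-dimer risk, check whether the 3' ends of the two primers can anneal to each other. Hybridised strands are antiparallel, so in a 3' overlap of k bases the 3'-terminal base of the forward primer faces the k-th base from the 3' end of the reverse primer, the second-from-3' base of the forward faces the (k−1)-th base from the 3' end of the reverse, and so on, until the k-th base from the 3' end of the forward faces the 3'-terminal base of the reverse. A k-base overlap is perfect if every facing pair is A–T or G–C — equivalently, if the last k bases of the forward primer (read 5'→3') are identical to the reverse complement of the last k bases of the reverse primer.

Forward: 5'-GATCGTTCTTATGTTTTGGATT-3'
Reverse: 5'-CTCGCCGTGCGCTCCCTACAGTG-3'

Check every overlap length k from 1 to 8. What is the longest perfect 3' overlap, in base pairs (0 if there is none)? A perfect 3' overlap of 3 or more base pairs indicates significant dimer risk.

Last 8 bases (5'→3') — forward …TTTGGATT, reverse …CTACAGTG.
Reverse complement of the reverse primer's last 8 bases: CACTGTAG; its first k bases are the reverse complement of the reverse primer's last k bases, so a perfect k-base overlap needs the forward primer's last k bases to equal them.
Comparing (forward last k vs required): k=1: T vs C ✗; k=2: TT vs CA ✗; k=3: ATT vs CAC ✗; k=4: GATT vs CACT ✗; k=5: GGATT vs CACTG ✗; k=6: TGGATT vs CACTGT ✗; k=7: TTGGATT vs CACTGTA ✗; k=8: TTTGGATT vs CACTGTAG ✗.
No overlap length from 1 to 8 is perfect, so the longest perfect 3' overlap is 0.

Longest perfect overlap: 0 complementary base pairs; below the dimer-risk threshold (threshold 3).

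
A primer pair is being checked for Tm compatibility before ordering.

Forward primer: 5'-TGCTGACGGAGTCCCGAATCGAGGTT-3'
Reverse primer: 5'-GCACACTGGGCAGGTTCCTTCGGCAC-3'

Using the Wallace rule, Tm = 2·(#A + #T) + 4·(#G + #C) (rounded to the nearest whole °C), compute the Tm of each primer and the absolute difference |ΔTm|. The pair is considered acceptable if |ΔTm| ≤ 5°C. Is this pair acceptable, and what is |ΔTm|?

Forward: A=5 T=6 G=9 C=6 → Tm = 2·11 + 4·15 = 82°C.
Reverse: A=4 T=5 G=8 C=9 → Tm = 2·9 + 4·17 = 86°C.
|ΔTm| = |82 − 86| = 4°C, ≤ 5°C.

|ΔTm| = 4°C; the pair is acceptable.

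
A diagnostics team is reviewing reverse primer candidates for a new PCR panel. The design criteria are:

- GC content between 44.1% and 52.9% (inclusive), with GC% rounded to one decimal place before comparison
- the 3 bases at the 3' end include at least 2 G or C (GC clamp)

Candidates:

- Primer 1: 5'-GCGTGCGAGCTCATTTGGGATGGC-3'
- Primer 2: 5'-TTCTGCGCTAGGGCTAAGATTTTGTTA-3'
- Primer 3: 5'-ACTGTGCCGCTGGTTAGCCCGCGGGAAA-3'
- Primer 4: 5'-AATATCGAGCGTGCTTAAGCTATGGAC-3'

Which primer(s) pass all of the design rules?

Primer 4 only.

Primer 1 (24 nt, A=3 T=6 G=10 C=5): GC 15/24 = 62.5%, outside 44.1–52.9% ✗; 3' end GGC has 3 G/C ✓ — fails.
Primer 2 (27 nt, A=5 T=11 G=7 C=4): GC 11/27 = 40.7%, outside 44.1–52.9% ✗; 3' end TTA has 0 G/C, need ≥2 ✗ — fails.
Primer 3 (28 nt, A=5 T=5 G=10 C=8): GC 18/28 = 64.3%, outside 44.1–52.9% ✗; 3' end AAA has 0 G/C, need ≥2 ✗ — fails.
Primer 4 (27 nt, A=8 T=7 G=7 C=5): GC 12/27 = 44.4% ✓; 3' end GAC has 2 G/C ✓ — passes.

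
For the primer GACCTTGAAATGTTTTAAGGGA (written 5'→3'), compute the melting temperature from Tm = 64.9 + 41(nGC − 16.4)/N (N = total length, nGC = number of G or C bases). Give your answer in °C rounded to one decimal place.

49.2°C

Base counts: A=7, T=7, G=6, C=2; G+C = 8, N = 22.
Tm = 64.9 + 41·(8 − 16.4)/22 = 64.9 + -344.40/22 = 49.2°C.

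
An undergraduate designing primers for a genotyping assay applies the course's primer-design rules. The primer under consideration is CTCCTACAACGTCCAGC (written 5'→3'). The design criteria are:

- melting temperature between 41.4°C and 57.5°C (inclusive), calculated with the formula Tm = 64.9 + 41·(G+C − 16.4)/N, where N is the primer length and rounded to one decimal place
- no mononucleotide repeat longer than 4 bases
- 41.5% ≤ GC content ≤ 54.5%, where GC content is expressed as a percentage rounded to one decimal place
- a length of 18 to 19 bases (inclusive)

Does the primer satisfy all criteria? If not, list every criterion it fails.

Base counts: A=4, T=3, G=2, C=8 (length 17).
Tm: Tm = 64.9 + 41·(10 − 16.4)/17 = 49.5°C ✓
homopolymer run: longest run = 2 ✓
GC content: GC 10/17 = 58.8%, outside 41.5–54.5% ✗
length: length 17, outside 18–19 ✗

Fails: GC content, length.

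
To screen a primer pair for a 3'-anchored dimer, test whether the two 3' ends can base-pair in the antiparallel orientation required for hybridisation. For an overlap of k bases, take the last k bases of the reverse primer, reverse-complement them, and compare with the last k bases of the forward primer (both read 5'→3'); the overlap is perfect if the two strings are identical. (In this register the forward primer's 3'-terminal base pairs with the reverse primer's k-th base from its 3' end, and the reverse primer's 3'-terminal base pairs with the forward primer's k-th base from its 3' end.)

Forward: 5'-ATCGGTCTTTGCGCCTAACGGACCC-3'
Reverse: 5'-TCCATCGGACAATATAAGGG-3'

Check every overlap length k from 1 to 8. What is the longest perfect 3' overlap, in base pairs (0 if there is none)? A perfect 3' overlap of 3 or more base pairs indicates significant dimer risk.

Longest perfect overlap: 3 complementary base pairs; significant dimer risk (threshold 3).

Last 8 bases (5'→3') — forward …ACGGACCC, reverse …TATAAGGG.
Reverse complement of the reverse primer's last 8 bases: CCCTTATA; its first k bases are the reverse complement of the reverse primer's last k bases, so a perfect k-base overlap needs the forward primer's last k bases to equal them.
Comparing (forward last k vs required): k=1: C vs C ✓; k=2: CC vs CC ✓; k=3: CCC vs CCC ✓; k=4: ACCC vs CCCT ✗; k=5: GACCC vs CCCTT ✗; k=6: GGACCC vs CCCTTA ✗; k=7: CGGACCC vs CCCTTAT ✗; k=8: ACGGACCC vs CCCTTATA ✗.
Perfect overlaps at k = 1, 2, 3; the largest is 3.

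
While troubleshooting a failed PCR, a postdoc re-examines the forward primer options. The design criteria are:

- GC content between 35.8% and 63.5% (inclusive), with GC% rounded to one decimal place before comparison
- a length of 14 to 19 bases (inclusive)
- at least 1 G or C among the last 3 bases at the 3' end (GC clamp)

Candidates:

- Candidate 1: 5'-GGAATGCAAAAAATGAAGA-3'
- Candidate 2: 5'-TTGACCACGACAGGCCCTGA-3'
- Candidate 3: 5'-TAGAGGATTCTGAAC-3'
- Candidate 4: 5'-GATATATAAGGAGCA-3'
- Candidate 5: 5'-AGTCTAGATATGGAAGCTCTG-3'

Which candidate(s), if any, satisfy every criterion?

Candidate 3 only.

Candidate 1 (19 nt, A=11 T=2 G=5 C=1): GC 6/19 = 31.6%, outside 35.8–63.5% ✗; length 19 ✓; 3' end AGA has 1 G/C ✓ — fails.
Candidate 2 (20 nt, A=5 T=3 G=5 C=7): GC 12/20 = 60.0% ✓; length 20, outside 14–19 ✗; 3' end TGA has 1 G/C ✓ — fails.
Candidate 3 (15 nt, A=5 T=4 G=4 C=2): GC 6/15 = 40.0% ✓; length 15 ✓; 3' end AAC has 1 G/C ✓ — passes.
Candidate 4 (15 nt, A=7 T=3 G=4 C=1): GC 5/15 = 33.3%, outside 35.8–63.5% ✗; length 15 ✓; 3' end GCA has 2 G/C ✓ — fails.
Candidate 5 (21 nt, A=6 T=6 G=6 C=3): GC 9/21 = 42.9% ✓; length 21, outside 14–19 ✗; 3' end CTG has 2 G/C ✓ — fails.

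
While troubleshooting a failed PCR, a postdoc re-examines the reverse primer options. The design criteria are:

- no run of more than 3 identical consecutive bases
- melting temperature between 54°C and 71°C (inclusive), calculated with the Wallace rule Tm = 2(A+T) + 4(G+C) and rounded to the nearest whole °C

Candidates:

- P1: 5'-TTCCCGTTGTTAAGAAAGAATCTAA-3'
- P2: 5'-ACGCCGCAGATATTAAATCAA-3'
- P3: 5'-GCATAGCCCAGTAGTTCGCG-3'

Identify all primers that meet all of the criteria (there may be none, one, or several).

P1, P2 and P3.

P1 (25 nt, A=9 T=8 G=4 C=4): longest run = 3 ✓; Tm = 2·17 + 4·8 = 66°C ✓ — passes.
P2 (21 nt, A=9 T=4 G=3 C=5): longest run = 3 ✓; Tm = 2·13 + 4·8 = 58°C ✓ — passes.
P3 (20 nt, A=4 T=4 G=6 C=6): longest run = 3 ✓; Tm = 2·8 + 4·12 = 64°C ✓ — passes.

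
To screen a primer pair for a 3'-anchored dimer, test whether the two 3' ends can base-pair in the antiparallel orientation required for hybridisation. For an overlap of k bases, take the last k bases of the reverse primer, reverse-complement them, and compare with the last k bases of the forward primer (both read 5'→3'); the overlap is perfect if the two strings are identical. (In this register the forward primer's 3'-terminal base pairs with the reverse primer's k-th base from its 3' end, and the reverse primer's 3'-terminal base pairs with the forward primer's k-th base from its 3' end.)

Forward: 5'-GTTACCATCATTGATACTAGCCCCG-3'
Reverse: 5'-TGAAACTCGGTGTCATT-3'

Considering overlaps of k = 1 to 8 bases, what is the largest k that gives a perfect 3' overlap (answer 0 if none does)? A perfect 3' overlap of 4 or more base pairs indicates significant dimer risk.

Last 8 bases (5'→3') — forward …TAGCCCCG, reverse …GTGTCATT.
Reverse complement of the reverse primer's last 8 bases: AATGACAC; its first k bases are the reverse complement of the reverse primer's last k bases, so a perfect k-base overlap needs the forward primer's last k bases to equal them.
Comparing (forward last k vs required): k=1: G vs A ✗; k=2: CG vs AA ✗; k=3: CCG vs AAT ✗; k=4: CCCG vs AATG ✗; k=5: CCCCG vs AATGA ✗; k=6: GCCCCG vs AATGAC ✗; k=7: AGCCCCG vs AATGACA ✗; k=8: TAGCCCCG vs AATGACAC ✗.
No overlap length from 1 to 8 is perfect, so the longest perfect 3' overlap is 0.

Longest perfect overlap: 0 complementary base pairs; below the dimer-risk threshold (threshold 4).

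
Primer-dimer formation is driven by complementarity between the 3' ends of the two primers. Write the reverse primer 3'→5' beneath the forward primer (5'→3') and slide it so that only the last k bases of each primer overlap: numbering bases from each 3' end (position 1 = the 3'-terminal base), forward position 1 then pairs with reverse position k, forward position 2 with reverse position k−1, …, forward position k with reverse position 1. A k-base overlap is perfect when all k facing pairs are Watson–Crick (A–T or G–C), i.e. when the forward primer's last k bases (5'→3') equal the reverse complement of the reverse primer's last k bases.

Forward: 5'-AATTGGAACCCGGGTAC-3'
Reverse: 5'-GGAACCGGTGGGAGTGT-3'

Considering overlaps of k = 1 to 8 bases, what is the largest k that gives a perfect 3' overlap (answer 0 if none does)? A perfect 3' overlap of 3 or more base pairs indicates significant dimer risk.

Last 8 bases (5'→3') — forward …CCGGGTAC, reverse …GGGAGTGT.
Reverse complement of the reverse primer's last 8 bases: ACACTCCC; its first k bases are the reverse complement of the reverse primer's last k bases, so a perfect k-base overlap needs the forward primer's last k bases to equal them.
Comparing (forward last k vs required): k=1: C vs A ✗; k=2: AC vs AC ✓; k=3: TAC vs ACA ✗; k=4: GTAC vs ACAC ✗; k=5: GGTAC vs ACACT ✗; k=6: GGGTAC vs ACACTC ✗; k=7: CGGGTAC vs ACACTCC ✗; k=8: CCGGGTAC vs ACACTCCC ✗.
Only k = 2 is perfect, so the longest perfect 3' overlap is 2.

Longest perfect overlap: 2 complementary base pairs; below the dimer-risk threshold (threshold 3).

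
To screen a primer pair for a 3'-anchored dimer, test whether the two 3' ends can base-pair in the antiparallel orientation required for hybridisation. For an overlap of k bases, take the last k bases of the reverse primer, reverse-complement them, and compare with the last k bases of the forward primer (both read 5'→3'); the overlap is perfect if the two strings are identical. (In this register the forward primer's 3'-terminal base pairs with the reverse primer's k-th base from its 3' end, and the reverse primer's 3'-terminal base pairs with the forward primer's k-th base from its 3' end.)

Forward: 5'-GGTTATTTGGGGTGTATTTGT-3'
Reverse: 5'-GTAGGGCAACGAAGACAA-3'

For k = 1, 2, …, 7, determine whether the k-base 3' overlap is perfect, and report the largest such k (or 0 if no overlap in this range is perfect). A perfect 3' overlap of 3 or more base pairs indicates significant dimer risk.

Last 7 bases (5'→3') — forward …TATTTGT, reverse …AAGACAA.
Reverse complement of the reverse primer's last 7 bases: TTGTCTT; its first k bases are the reverse complement of the reverse primer's last k bases, so a perfect k-base overlap needs the forward primer's last k bases to equal them.
Comparing (forward last k vs required): k=1: T vs T ✓; k=2: GT vs TT ✗; k=3: TGT vs TTG ✗; k=4: TTGT vs TTGT ✓; k=5: TTTGT vs TTGTC ✗; k=6: ATTTGT vs TTGTCT ✗; k=7: TATTTGT vs TTGTCTT ✗.
Perfect overlaps at k = 1, 4; the largest is 4.

Longest perfect overlap: 4 complementary base pairs; significant dimer risk (threshold 3).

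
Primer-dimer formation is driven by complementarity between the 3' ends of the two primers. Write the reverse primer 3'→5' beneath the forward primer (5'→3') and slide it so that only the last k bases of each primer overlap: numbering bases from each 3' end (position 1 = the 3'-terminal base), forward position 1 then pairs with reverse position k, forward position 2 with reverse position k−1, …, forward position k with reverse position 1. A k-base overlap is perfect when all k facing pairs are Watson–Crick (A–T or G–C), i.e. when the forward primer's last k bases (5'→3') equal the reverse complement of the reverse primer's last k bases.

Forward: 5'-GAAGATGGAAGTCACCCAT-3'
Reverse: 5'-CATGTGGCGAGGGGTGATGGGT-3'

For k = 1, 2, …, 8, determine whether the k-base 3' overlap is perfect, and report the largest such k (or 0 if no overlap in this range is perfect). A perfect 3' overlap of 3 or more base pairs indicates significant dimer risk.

Longest perfect overlap: 6 complementary base pairs; significant dimer risk (threshold 3).

Last 8 bases (5'→3') — forward …TCACCCAT, reverse …TGATGGGT.
Reverse complement of the reverse primer's last 8 bases: ACCCATCA; its first k bases are the reverse complement of the reverse primer's last k bases, so a perfect k-base overlap needs the forward primer's last k bases to equal them.
Comparing (forward last k vs required): k=1: T vs A ✗; k=2: AT vs AC ✗; k=3: CAT vs ACC ✗; k=4: CCAT vs ACCC ✗; k=5: CCCAT vs ACCCA ✗; k=6: ACCCAT vs ACCCAT ✓; k=7: CACCCAT vs ACCCATC ✗; k=8: TCACCCAT vs ACCCATCA ✗.
Only k = 6 is perfect, so the longest perfect 3' overlap is 6.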